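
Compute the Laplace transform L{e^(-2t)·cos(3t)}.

L{e^(at)·cos(ωt)} = (s-a)/((s-a)² + ω²), so L{e^(-2t)·cos(3t)} = (s+2)/((s+2)² + 9)

Final answer: (s+2)/((s+2)² + 9)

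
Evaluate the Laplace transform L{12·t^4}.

L{t^n} = n!/s^(n+1), so L{t^4} = 24/s^5. Then L{12·t^4} = 12·24/s^5 = 288/s^5

Final answer: 288/s^5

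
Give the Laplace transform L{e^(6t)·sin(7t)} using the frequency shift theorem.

Frequency shift: L{e^(at)f(t)} = F(s-a). L{e^(6t)·sin(7t)} = 7/((s-6)² + 49)

Final answer: 7/((s-6)² + 49)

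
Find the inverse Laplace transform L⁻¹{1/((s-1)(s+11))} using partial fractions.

Decompose: A/(s-1) + B/(s+11). A = 1/12, B = -1/12. f(t) = (e^t - e^(-11t))/12

Final answer: (e^t - e^(-11t))/12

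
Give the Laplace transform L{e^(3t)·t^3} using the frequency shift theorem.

L{e^(at)·t^n} = n!/(s-a)^(n+1), so L{e^(3t)·t^3} = 6/(s-3)^4

Final answer: 6/(s-3)^4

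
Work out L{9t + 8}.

L{9t + 8} = 9·L{t} + 8·L{1} = 9/s² + 8/s

Final answer: 9/s² + 8/s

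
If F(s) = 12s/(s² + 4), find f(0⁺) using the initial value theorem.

f(0⁺) = lim_{s→∞} s·12s/(s² + 4) = lim_{s→∞} 12s²/(s² + 4) = 12

Final answer: 12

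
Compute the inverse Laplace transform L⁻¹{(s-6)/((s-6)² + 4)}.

Using frequency shift, L⁻¹{(s-6)/((s-6)² + 4)} = e^(6t)·cos(2t)

Final answer: e^(6t)·cos(2t)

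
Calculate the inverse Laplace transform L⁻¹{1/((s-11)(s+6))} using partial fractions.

Decompose: A/(s-11) + B/(s+6). A = 1/17, B = -1/17. f(t) = (e^(11t) - e^(-6t))/17

Final answer: (e^(11t) - e^(-6t))/17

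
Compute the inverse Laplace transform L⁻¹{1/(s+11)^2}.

L⁻¹{n!/(s-a)^(n+1)} = t^n·e^(at), so L⁻¹{1/(s+11)^2} = t·e^(-11t)

Final answer: t·e^(-11t)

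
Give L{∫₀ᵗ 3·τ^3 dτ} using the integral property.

L{∫₀ᵗ f(τ)dτ} = F(s)/s with f(t) = 3t^3. F(s) = 18/s^4, so L{∫₀ᵗ 3·τ^3 dτ} = (18/s^4)/s = 18/s^5. (Check: ∫₀ᵗ 3·τ^3 dτ = 3t^4/4.)

Final answer: 18/s^5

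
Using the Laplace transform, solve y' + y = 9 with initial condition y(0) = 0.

sY + Y = 9/s. Y = 9/(s(s+1)). Partial fractions: Y = 9/s - 9/(s+1)

Final answer: y(t) = 9(1 - e^(-t))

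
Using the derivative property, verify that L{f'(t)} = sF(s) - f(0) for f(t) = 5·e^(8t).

f'(t) = 40e^(8t). Direct: L{f'(t)} = 40/(s-8). Property: s·5/(s-8) - 5 = (5s - 5(s-8))/(s-8) = 40/(s-8). ✓

Final answer: 40/(s-8)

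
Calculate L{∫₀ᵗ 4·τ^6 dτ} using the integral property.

L{∫₀ᵗ f(τ)dτ} = F(s)/s with f(t) = 4t^6. F(s) = 2880/s^7, so L{∫₀ᵗ 4·τ^6 dτ} = (2880/s^7)/s = 2880/s^8. (Check: ∫₀ᵗ 4·τ^6 dτ = 4t^7/7.)

Final answer: 2880/s^8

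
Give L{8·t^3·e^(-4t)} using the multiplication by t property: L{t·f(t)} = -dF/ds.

Using L{t^n·e^(at)} = n!/(s-a)^(n+1), L{t^3·e^(-4t)} = 6/(s+4)^4, so L{8·t^3·e^(-4t)} = 8·6/(s+4)^4 = 48/(s+4)^4

Final answer: 48/(s+4)^4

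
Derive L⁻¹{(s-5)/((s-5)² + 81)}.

Using frequency shift: L⁻¹{(s-a)/((s-a)² + b²)} = e^(at)cos(bt). Here a=5, b=9

Final answer: e^(5t)·cos(9t)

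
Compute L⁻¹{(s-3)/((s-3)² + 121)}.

Using frequency shift: L⁻¹{(s-a)/((s-a)² + b²)} = e^(at)cos(bt). Here a=3, b=11

Final answer: e^(3t)·cos(11t)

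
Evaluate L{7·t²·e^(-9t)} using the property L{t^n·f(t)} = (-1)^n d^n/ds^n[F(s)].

L{e^(-9t)} = 1/(s+9). d/ds[1/(s+9)] = -1/(s+9)². d²/ds²[1/(s+9)] = 2/(s+9)³. So L{t²·e^(-9t)} = (-1)² · 2/(s+9)³ = 2/(s+9)³. Then L{7·t²·e^(-9t)} = 7·2/(s+9)³ = 14/(s+9)³

Final answer: 14/(s+9)³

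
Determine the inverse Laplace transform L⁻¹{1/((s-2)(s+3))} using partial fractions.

Decompose: A/(s-2) + B/(s+3). A = 1/5, B = -1/5. f(t) = (e^(2t) - e^(-3t))/5

Final answer: (e^(2t) - e^(-3t))/5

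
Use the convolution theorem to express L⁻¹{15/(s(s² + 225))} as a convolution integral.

15/(s(s² + 225)) = (1/s)·(15/(s² + 225)) = L{1}·L{sin(15t)}. So f(t) = 1*(sin(15t)) = ∫₀ᵗ sin(15τ) dτ

Final answer: ∫₀ᵗ sin(15τ) dτ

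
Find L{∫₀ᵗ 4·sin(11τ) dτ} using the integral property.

L{∫₀ᵗ f(τ)dτ} = F(s)/s with F(s) = 44/(s² + 121), so the result is (44/(s² + 121))/s = 44/(s(s² + 121))

Final answer: 44/(s(s² + 121))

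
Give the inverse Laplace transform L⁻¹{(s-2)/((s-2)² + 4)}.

Using frequency shift, L⁻¹{(s-2)/((s-2)² + 4)} = e^(2t)·cos(2t)

Final answer: e^(2t)·cos(2t)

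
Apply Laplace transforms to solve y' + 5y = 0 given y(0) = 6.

L{y'} + 5L{y} = 0. sY - 6 + 5Y = 0. Y(s+5) = 6. Y = 6/(s+5)

Final answer: y(t) = 6e^(-5t)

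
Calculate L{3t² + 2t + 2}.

L{3t² + 2t + 2} = 3·2/s³ + 2/s² + 2/s = 6/s³ + 2/s² + 2/s

Final answer: 6/s³ + 2/s² + 2/s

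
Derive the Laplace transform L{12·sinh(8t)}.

L{sinh(ωt)} = ω/(s² - ω²), so L{sinh(8t)} = 8/(s² - 64). Then L{12·sinh(8t)} = 12·8/(s² - 64) = 96/(s² - 64)

Final answer: 96/(s² - 64)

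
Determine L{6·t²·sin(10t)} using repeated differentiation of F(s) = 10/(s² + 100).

F(s) = 10/(s² + 100). F'(s) = -20s/(s² + 100)². F''(s) = -20(100 - 3s²)/(s² + 100)³ = (60s² - 2000)/(s² + 100)³. So L{t²·sin(10t)} = (-1)² F''(s) = (60s² - 2000)/(s² + 100)³. Then L{6·t²·sin(10t)} = 6·(60s² - 2000)/(s² + 100)³ = (360s² - 12000)/(s² + 100)³

Final answer: (360s² - 12000)/(s² + 100)³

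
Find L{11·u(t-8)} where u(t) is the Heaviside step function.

L{u(t-a)} = e^(-as)/s. Here a=8, so L{u(t-8)} = e^(-8s)/s, and L{11·u(t-8)} = 11·e^(-8s)/s

Final answer: 11·e^(-8s)/s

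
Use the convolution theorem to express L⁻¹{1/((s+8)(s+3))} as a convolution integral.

1/((s+8)(s+3)) = (1/(s+8))·(1/(s+3)) = L{e^(-8t)}·L{e^(-3t)}. So f(t) = e^(-8t)*e^(-3t) = ∫₀ᵗ e^(-8τ)·e^(-3(t-τ)) dτ

Final answer: ∫₀ᵗ e^(-8τ)·e^(-3(t-τ)) dτ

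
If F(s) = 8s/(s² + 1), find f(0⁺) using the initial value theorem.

f(0⁺) = lim_{s→∞} s·8s/(s² + 1) = lim_{s→∞} 8s²/(s² + 1) = 8

Final answer: 8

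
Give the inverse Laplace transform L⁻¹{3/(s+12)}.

L⁻¹{1/(s-a)} = e^(at), so L⁻¹{1/(s+12)} = e^(-12t), and L⁻¹{3/(s+12)} = 3·e^(-12t)

Final answer: 3·e^(-12t)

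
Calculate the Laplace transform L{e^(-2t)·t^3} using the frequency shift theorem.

L{e^(at)·t^n} = n!/(s-a)^(n+1), so L{e^(-2t)·t^3} = 6/(s+2)^4

Final answer: 6/(s+2)^4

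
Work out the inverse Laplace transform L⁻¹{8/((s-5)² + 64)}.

Using frequency shift, L⁻¹{8/((s-5)² + 64)} = e^(5t)·sin(8t)

Final answer: e^(5t)·sin(8t)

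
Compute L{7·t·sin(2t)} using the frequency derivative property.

L{sin(2t)} = 2/(s² + 4). By L{t·f(t)} = -F'(s): -d/ds[2/(s² + 4)] = -(2)·(-2s)/(s² + 4)² = 4s/(s² + 4)². Then L{7·t·sin(2t)} = 7·4s/(s² + 4)² = 28s/(s² + 4)²

Final answer: 28s/(s² + 4)²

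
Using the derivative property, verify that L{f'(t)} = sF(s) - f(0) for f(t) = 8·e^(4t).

f'(t) = 32e^(4t). Direct: L{f'(t)} = 32/(s-4). Property: s·8/(s-4) - 8 = (8s - 8(s-4))/(s-4) = 32/(s-4). ✓

Final answer: 32/(s-4)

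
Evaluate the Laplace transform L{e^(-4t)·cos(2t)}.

L{e^(at)·cos(ωt)} = (s-a)/((s-a)² + ω²), so L{e^(-4t)·cos(2t)} = (s+4)/((s+4)² + 4)

Final answer: (s+4)/((s+4)² + 4)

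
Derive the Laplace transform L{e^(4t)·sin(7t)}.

L{e^(at)·sin(ωt)} = ω/((s-a)² + ω²), so L{e^(4t)·sin(7t)} = 7/((s-4)² + 49)

Final answer: 7/((s-4)² + 49)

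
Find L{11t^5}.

L{t^n} = n!/s^(n+1). So L{11t^5} = 11·5!/s^6 = 1320/s^6

Final answer: 1320/s^6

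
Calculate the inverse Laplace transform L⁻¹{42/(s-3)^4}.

L⁻¹{n!/(s-a)^(n+1)} = t^n·e^(at) with n=3, a=3. So L⁻¹{6/(s-3)^4} = t^3·e^(3t), and L⁻¹{42/(s-3)^4} = (42/6)·t^3·e^(3t) = 7·t^3·e^(3t)

Final answer: 7·t^3·e^(3t)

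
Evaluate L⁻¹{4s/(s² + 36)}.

This is the form c·s/(s² + a²) with a = 6, c = 4. L⁻¹ = 4·cos(6t)

Final answer: 4·cos(6t)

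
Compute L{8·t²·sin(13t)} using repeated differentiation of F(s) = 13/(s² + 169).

F(s) = 13/(s² + 169). F'(s) = -26s/(s² + 169)². F''(s) = -26(169 - 3s²)/(s² + 169)³ = (78s² - 4394)/(s² + 169)³. So L{t²·sin(13t)} = (-1)² F''(s) = (78s² - 4394)/(s² + 169)³. Then L{8·t²·sin(13t)} = 8·(78s² - 4394)/(s² + 169)³ = (624s² - 35152)/(s² + 169)³

Final answer: (624s² - 35152)/(s² + 169)³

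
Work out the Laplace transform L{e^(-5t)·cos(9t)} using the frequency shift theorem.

Frequency shift: L{e^(at)f(t)} = F(s-a). L{e^(-5t)·cos(9t)} = (s+5)/((s+5)² + 81)

Final answer: (s+5)/((s+5)² + 81)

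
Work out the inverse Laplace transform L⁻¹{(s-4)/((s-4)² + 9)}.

Using frequency shift, L⁻¹{(s-4)/((s-4)² + 9)} = e^(4t)·cos(3t)

Final answer: e^(4t)·cos(3t)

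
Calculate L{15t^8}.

L{t^n} = n!/s^(n+1). So L{15t^8} = 15·8!/s^9 = 604800/s^9

Final answer: 604800/s^9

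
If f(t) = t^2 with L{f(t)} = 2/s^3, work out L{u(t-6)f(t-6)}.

Time shift theorem: L{u(t-a)f(t-a)} = e^(-as)F(s). Here a=6, F(s) = 2/s^3, so L{u(t-6)f(t-6)} = e^(-6s)·2/s^3

Final answer: e^(-6s)·2/s^3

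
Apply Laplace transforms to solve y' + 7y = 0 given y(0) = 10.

L{y'} + 7L{y} = 0. sY - 10 + 7Y = 0. Y(s+7) = 10. Y = 10/(s+7)

Final answer: y(t) = 10e^(-7t)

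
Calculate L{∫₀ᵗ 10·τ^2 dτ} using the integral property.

L{∫₀ᵗ f(τ)dτ} = F(s)/s with f(t) = 10t^2. F(s) = 20/s^3, so L{∫₀ᵗ 10·τ^2 dτ} = (20/s^3)/s = 20/s^4. (Check: ∫₀ᵗ 10·τ^2 dτ = 10t^3/3.)

Final answer: 20/s^4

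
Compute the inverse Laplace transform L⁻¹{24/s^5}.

L⁻¹{n!/s^(n+1)} = t^n with n=4. So L⁻¹{24/s^5} = t^4

Final answer: t^4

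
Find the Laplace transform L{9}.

L{9} = 9 · L{1} = 9/s

Final answer: 9/s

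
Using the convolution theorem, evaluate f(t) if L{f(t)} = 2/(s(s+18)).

2/(s(s+18)) = (2/s)·(1/(s+18)) = L{2}·L{e^(-18t)}. By convolution, f(t) = 2*e^(-18t) = ∫₀ᵗ 2·e^(-18τ) dτ = 2·(1 - e^(-18t))/18

Final answer: 2·(1 - e^(-18t))/18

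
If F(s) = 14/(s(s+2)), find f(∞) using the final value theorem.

f(∞) = lim_{s→0} s·14/(s(s+2)) = lim_{s→0} 14/(s+2) = 14/2 = 7

Final answer: 7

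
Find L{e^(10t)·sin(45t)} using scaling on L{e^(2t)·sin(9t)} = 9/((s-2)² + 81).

Scaling with a=5: L{e^(10t)·sin(45t)} = (1/5) · 9/((s/5-2)² + 81). Simplifying: 45/((s-10)² + 2025)

Final answer: 45/((s-10)² + 2025)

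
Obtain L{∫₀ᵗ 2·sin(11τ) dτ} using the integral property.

L{∫₀ᵗ f(τ)dτ} = F(s)/s with F(s) = 22/(s² + 121), so the result is (22/(s² + 121))/s = 22/(s(s² + 121))

Final answer: 22/(s(s² + 121))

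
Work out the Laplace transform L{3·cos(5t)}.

L{cos(ωt)} = s/(s² + ω²), so L{cos(5t)} = s/(s² + 25). Then L{3·cos(5t)} = 3·s/(s² + 25) = 3s/(s² + 25)

Final answer: 3s/(s² + 25)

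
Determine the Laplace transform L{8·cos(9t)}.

L{cos(ωt)} = s/(s² + ω²), so L{cos(9t)} = s/(s² + 81). Then L{8·cos(9t)} = 8·s/(s² + 81) = 8s/(s² + 81)

Final answer: 8s/(s² + 81)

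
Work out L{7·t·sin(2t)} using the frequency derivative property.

L{sin(2t)} = 2/(s² + 4). By L{t·f(t)} = -F'(s): -d/ds[2/(s² + 4)] = -(2)·(-2s)/(s² + 4)² = 4s/(s² + 4)². Then L{7·t·sin(2t)} = 7·4s/(s² + 4)² = 28s/(s² + 4)²

Final answer: 28s/(s² + 4)²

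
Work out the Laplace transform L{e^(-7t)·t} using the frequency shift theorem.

L{e^(at)·t^n} = n!/(s-a)^(n+1), so L{e^(-7t)·t} = 1/(s+7)^2

Final answer: 1/(s+7)^2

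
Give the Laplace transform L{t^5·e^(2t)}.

L{t^n·e^(at)} = n!/(s-a)^(n+1), so L{t^5·e^(2t)} = 120/(s-2)^6

Final answer: 120/(s-2)^6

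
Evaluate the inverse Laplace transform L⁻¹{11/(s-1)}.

L⁻¹{1/(s-a)} = e^(at), so L⁻¹{1/(s-1)} = e^t, and L⁻¹{11/(s-1)} = 11·e^t

Final answer: 11·e^t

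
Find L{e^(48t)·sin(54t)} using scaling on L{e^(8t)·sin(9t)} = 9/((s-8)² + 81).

Scaling with a=6: L{e^(48t)·sin(54t)} = (1/6) · 9/((s/6-8)² + 81). Simplifying: 54/((s-48)² + 2916)

Final answer: 54/((s-48)² + 2916)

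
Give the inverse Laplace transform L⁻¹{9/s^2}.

L⁻¹{n!/s^(n+1)} = t^n with n=1. So L⁻¹{1/s^2} = t, and L⁻¹{9/s^2} = (9/1)·t = 9·t

Final answer: 9·t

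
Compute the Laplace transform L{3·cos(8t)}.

L{cos(ωt)} = s/(s² + ω²), so L{cos(8t)} = s/(s² + 64). Then L{3·cos(8t)} = 3·s/(s² + 64) = 3s/(s² + 64)

Final answer: 3s/(s² + 64)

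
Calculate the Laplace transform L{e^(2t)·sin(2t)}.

L{e^(at)·sin(ωt)} = ω/((s-a)² + ω²), so L{e^(2t)·sin(2t)} = 2/((s-2)² + 4)

Final answer: 2/((s-2)² + 4)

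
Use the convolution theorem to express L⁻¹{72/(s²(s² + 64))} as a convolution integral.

72/(s²(s² + 64)) = (1/s²)·(72/(s² + 64)) = L{t}·L{9·sin(8t)}. So f(t) = t*(9·sin(8t)) = ∫₀ᵗ 9τ·sin(8(t-τ)) dτ

Final answer: ∫₀ᵗ 9τ·sin(8(t-τ)) dτ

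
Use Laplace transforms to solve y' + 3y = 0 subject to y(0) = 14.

L{y'} + 3L{y} = 0. sY - 14 + 3Y = 0. Y(s+3) = 14. Y = 14/(s+3)

Final answer: y(t) = 14e^(-3t)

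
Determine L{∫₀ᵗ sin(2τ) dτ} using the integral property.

L{∫₀ᵗ f(τ)dτ} = F(s)/s with F(s) = 2/(s² + 4), so the result is (2/(s² + 4))/s = 2/(s(s² + 4))

Final answer: 2/(s(s² + 4))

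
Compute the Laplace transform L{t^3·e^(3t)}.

L{t^n·e^(at)} = n!/(s-a)^(n+1), so L{t^3·e^(3t)} = 6/(s-3)^4

Final answer: 6/(s-3)^4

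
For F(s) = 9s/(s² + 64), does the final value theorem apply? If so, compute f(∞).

The final value theorem requires all poles of sF(s) in the left half-plane. sF(s) = 9s²/(s² + 64) has poles at s = ±8i (imaginary axis). Theorem does NOT apply (oscillatory system).

Final answer: Not applicable (oscillatory)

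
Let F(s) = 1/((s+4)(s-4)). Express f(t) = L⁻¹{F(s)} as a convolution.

1/((s+4)(s-4)) = (1/(s+4))·(1/(s-4)) = L{e^(-4t)}·L{e^(4t)}. So f(t) = e^(-4t)*e^(4t) = ∫₀ᵗ e^(-4τ)·e^(4(t-τ)) dτ

Final answer: ∫₀ᵗ e^(-4τ)·e^(4(t-τ)) dτ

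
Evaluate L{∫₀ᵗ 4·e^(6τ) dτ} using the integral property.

L{∫₀ᵗ f(τ)dτ} = F(s)/s with F(s) = 4/(s-6), so L{∫₀ᵗ 4·e^(6τ) dτ} = 4/(s(s-6))

Final answer: 4/(s(s-6))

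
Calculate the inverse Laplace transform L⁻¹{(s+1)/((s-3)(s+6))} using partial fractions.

Using partial fractions, f(t) = (4e^(3t) + 5e^(-6t))/9

Final answer: (4e^(3t) + 5e^(-6t))/9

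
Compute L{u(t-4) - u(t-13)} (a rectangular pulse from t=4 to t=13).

L{u(t-a)} = e^(-as)/s. L{u(t-4) - u(t-13)} = (e^(-4s) - e^(-13s))/s

Final answer: (e^(-4s) - e^(-13s))/s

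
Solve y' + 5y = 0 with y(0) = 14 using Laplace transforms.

L{y'} + 5L{y} = 0. sY - 14 + 5Y = 0. Y(s+5) = 14. Y = 14/(s+5)

Final answer: y(t) = 14e^(-5t)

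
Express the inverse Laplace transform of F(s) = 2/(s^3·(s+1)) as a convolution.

2/(s^3·(s+1)) = (2/s^3)·(1/(s+1)) = L{t^2}·L{e^(-t)}. So f(t) = t^2*e^(-t) = ∫₀ᵗ τ^2·e^(-(t-τ)) dτ

Final answer: ∫₀ᵗ τ^2·e^(-(t-τ)) dτ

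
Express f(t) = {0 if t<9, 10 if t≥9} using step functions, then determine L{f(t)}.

f(t) = 10·u(t-9). L{u(t-9)} = e^(-9s)/s, so L{f(t)} = 10·e^(-9s)/s

Final answer: 10·e^(-9s)/s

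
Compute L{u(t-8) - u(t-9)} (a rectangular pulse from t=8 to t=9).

L{u(t-a)} = e^(-as)/s. L{u(t-8) - u(t-9)} = (e^(-8s) - e^(-9s))/s

Final answer: (e^(-8s) - e^(-9s))/s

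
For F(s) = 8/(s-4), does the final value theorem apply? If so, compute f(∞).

sF(s) = 8s/(s-4) has a pole at s = 4 in the right half-plane. Theorem does NOT apply (unstable system; f(t) = 8·e^(4t) grows without bound).

Final answer: Not applicable (unstable)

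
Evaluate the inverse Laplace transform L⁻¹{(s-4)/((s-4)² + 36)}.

Using frequency shift, L⁻¹{(s-4)/((s-4)² + 36)} = e^(4t)·cos(6t)

Final answer: e^(4t)·cos(6t)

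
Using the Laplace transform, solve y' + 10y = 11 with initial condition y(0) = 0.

sY + 10Y = 11/s. Y = 11/(s(s+10)). Partial fractions: Y = 11/10/s - 11/10/(s+10)

Final answer: y(t) = 11/10(1 - e^(-10t))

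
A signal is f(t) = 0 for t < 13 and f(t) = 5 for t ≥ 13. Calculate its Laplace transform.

f(t) = 5·u(t-13). L{u(t-13)} = e^(-13s)/s, so L{f(t)} = 5·e^(-13s)/s

Final answer: 5·e^(-13s)/s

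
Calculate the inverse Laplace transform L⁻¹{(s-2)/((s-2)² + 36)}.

Using frequency shift, L⁻¹{(s-2)/((s-2)² + 36)} = e^(2t)·cos(6t)

Final answer: e^(2t)·cos(6t)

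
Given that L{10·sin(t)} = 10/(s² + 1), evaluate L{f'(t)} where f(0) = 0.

L{f'(t)} = s·F(s) - f(0) = s·10/(s² + 1) - 0 = 10s/(s² + 1)

Final answer: 10s/(s² + 1)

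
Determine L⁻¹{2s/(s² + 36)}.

This is the form c·s/(s² + a²) with a = 6, c = 2. L⁻¹ = 2·cos(6t)

Final answer: 2·cos(6t)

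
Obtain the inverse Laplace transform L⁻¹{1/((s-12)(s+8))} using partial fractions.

Decompose: A/(s-12) + B/(s+8). A = 1/20, B = -1/20. f(t) = (e^(12t) - e^(-8t))/20

Final answer: (e^(12t) - e^(-8t))/20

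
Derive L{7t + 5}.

L{7t + 5} = 7·L{t} + 5·L{1} = 7/s² + 5/s

Final answer: 7/s² + 5/s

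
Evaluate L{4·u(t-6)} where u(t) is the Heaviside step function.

L{u(t-a)} = e^(-as)/s. Here a=6, so L{u(t-6)} = e^(-6s)/s, and L{4·u(t-6)} = 4·e^(-6s)/s

Final answer: 4·e^(-6s)/s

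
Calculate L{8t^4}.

L{t^n} = n!/s^(n+1). So L{8t^4} = 8·4!/s^5 = 192/s^5

Final answer: 192/s^5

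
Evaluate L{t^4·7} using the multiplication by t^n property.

L{7} = 7/s. d^1/ds^1[1/s] = -1/s². d^2/ds^2[1/s] = 2/s^3. d^3/ds^3[1/s] = -6/s^4. d^4/ds^4[1/s] = 24/s^5. So L{t^4} = (-1)^{4}·24/s^5 = 24/s^5. Then L{t^4·7} = 7·24/s^5 = 168/s^5

Final answer: 168/s^5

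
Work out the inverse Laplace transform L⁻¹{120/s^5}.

L⁻¹{n!/s^(n+1)} = t^n with n=4. So L⁻¹{24/s^5} = t^4, and L⁻¹{120/s^5} = (120/24)·t^4 = 5·t^4

Final answer: 5·t^4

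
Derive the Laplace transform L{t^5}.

L{t^n} = n!/s^(n+1), so L{t^5} = 120/s^6

Final answer: 120/s^6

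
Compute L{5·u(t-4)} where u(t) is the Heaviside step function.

L{u(t-a)} = e^(-as)/s. Here a=4, so L{u(t-4)} = e^(-4s)/s, and L{5·u(t-4)} = 5·e^(-4s)/s

Final answer: 5·e^(-4s)/s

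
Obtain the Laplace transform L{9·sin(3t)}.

L{sin(ωt)} = ω/(s² + ω²), so L{sin(3t)} = 3/(s² + 9). Then L{9·sin(3t)} = 9·3/(s² + 9) = 27/(s² + 9)

Final answer: 27/(s² + 9)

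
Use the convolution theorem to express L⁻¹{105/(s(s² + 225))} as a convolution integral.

105/(s(s² + 225)) = (1/s)·(105/(s² + 225)) = L{1}·L{7·sin(15t)}. So f(t) = 1*(7·sin(15t)) = ∫₀ᵗ 7·sin(15τ) dτ

Final answer: ∫₀ᵗ 7·sin(15τ) dτ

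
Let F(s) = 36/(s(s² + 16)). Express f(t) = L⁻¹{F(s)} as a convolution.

36/(s(s² + 16)) = (1/s)·(36/(s² + 16)) = L{1}·L{9·sin(4t)}. So f(t) = 1*(9·sin(4t)) = ∫₀ᵗ 9·sin(4τ) dτ

Final answer: ∫₀ᵗ 9·sin(4τ) dτ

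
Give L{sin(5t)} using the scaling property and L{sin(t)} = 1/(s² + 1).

Using L{f(at)} = (1/a)F(s/a) with a=5: L{sin(5t)} = (1/5) · 1/((s/5)² + 1) = (1/5) · 1·25/(s² + 25) = 5/(s² + 25)

Final answer: 5/(s² + 25)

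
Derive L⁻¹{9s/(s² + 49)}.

This is the form c·s/(s² + a²) with a = 7, c = 9. L⁻¹ = 9·cos(7t)

Final answer: 9·cos(7t)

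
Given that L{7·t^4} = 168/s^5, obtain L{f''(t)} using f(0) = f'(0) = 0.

L{f''(t)} = s²F(s) - sf(0) - f'(0) = s²·168/s^5 - 0 - 0 = 168/s^3

Final answer: 168/s^3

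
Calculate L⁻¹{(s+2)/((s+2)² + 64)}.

Using frequency shift: L⁻¹{(s-a)/((s-a)² + b²)} = e^(at)cos(bt). Here a=-2, b=8

Final answer: e^(-2t)·cos(8t)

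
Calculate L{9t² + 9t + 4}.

L{9t² + 9t + 4} = 9·2/s³ + 9/s² + 4/s = 18/s³ + 9/s² + 4/s

Final answer: 18/s³ + 9/s² + 4/s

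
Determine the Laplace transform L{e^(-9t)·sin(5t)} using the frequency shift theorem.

Frequency shift: L{e^(at)f(t)} = F(s-a). L{e^(-9t)·sin(5t)} = 5/((s+9)² + 25)

Final answer: 5/((s+9)² + 25)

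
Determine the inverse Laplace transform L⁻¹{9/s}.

L⁻¹{c/s} = c, so L⁻¹{9/s} = 9

Final answer: 9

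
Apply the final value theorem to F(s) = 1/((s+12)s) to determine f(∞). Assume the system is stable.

f(∞) = lim_{s→0} sF(s) = lim_{s→0} 1/(s+12) = 1/12

Final answer: 1/12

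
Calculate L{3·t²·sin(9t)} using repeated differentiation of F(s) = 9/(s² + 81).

F(s) = 9/(s² + 81). F'(s) = -18s/(s² + 81)². F''(s) = -18(81 - 3s²)/(s² + 81)³ = (54s² - 1458)/(s² + 81)³. So L{t²·sin(9t)} = (-1)² F''(s) = (54s² - 1458)/(s² + 81)³. Then L{3·t²·sin(9t)} = 3·(54s² - 1458)/(s² + 81)³ = (162s² - 4374)/(s² + 81)³

Final answer: (162s² - 4374)/(s² + 81)³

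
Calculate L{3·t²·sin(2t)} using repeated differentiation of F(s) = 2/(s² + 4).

F(s) = 2/(s² + 4). F'(s) = -4s/(s² + 4)². F''(s) = -4(4 - 3s²)/(s² + 4)³ = (12s² - 16)/(s² + 4)³. So L{t²·sin(2t)} = (-1)² F''(s) = (12s² - 16)/(s² + 4)³. Then L{3·t²·sin(2t)} = 3·(12s² - 16)/(s² + 4)³ = (36s² - 48)/(s² + 4)³

Final answer: (36s² - 48)/(s² + 4)³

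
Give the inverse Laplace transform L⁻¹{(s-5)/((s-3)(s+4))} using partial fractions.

Using partial fractions, f(t) = (-2e^(3t) + 9e^(-4t))/7

Final answer: (-2e^(3t) + 9e^(-4t))/7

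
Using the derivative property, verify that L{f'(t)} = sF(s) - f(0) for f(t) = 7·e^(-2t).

f'(t) = -14e^(-2t). Direct: L{f'(t)} = -14/(s+2). Property: s·7/(s+2) - 7 = (7s - 7(s+2))/(s+2) = -14/(s+2). ✓

Final answer: -14/(s+2)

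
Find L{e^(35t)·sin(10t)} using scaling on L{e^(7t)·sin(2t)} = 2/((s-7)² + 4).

Scaling with a=5: L{e^(35t)·sin(10t)} = (1/5) · 2/((s/5-7)² + 4). Simplifying: 10/((s-35)² + 100)

Final answer: 10/((s-35)² + 100)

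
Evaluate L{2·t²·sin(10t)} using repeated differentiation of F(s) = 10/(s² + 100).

F(s) = 10/(s² + 100). F'(s) = -20s/(s² + 100)². F''(s) = -20(100 - 3s²)/(s² + 100)³ = (60s² - 2000)/(s² + 100)³. So L{t²·sin(10t)} = (-1)² F''(s) = (60s² - 2000)/(s² + 100)³. Then L{2·t²·sin(10t)} = 2·(60s² - 2000)/(s² + 100)³ = (120s² - 4000)/(s² + 100)³

Final answer: (120s² - 4000)/(s² + 100)³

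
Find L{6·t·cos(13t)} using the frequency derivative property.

L{cos(13t)} = s/(s² + 169). Derivative: d/ds[s/(s² + 169)] = [(s² + 169) - s·2s]/(s² + 169)² = (169 - s²)/(s² + 169)². So L{t·cos(13t)} = -F'(s) = (s² - 169)/(s² + 169)². Then L{6·t·cos(13t)} = 6·(s² - 169)/(s² + 169)²

Final answer: 6·(s² - 169)/(s² + 169)²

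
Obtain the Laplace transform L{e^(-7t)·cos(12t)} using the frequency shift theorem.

Frequency shift: L{e^(at)f(t)} = F(s-a). L{e^(-7t)·cos(12t)} = (s+7)/((s+7)² + 144)

Final answer: (s+7)/((s+7)² + 144)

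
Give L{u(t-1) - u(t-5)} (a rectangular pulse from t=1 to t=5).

L{u(t-a)} = e^(-as)/s. L{u(t-1) - u(t-5)} = (e^(-s) - e^(-5s))/s

Final answer: (e^(-s) - e^(-5s))/s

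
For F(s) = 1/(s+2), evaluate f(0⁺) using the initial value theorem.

f(0⁺) = lim_{s→∞} s·1/(s+2) = lim_{s→∞} s/(s+2) = 1

Final answer: 1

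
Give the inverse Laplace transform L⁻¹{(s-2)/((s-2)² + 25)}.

Using frequency shift, L⁻¹{(s-2)/((s-2)² + 25)} = e^(2t)·cos(5t)

Final answer: e^(2t)·cos(5t)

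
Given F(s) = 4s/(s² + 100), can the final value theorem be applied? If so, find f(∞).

The final value theorem requires all poles of sF(s) in the left half-plane. sF(s) = 4s²/(s² + 100) has poles at s = ±10i (imaginary axis). Theorem does NOT apply (oscillatory system).

Final answer: Not applicable (oscillatory)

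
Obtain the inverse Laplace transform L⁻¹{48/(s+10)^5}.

L⁻¹{n!/(s-a)^(n+1)} = t^n·e^(at) with n=4, a=-10. So L⁻¹{24/(s+10)^5} = t^4·e^(-10t), and L⁻¹{48/(s+10)^5} = (48/24)·t^4·e^(-10t) = 2·t^4·e^(-10t)

Final answer: 2·t^4·e^(-10t)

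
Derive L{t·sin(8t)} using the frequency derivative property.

L{sin(8t)} = 8/(s² + 64). By L{t·f(t)} = -F'(s): -d/ds[8/(s² + 64)] = -(8)·(-2s)/(s² + 64)² = 16s/(s² + 64)²

Final answer: 16s/(s² + 64)²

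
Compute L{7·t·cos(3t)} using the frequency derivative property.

L{cos(3t)} = s/(s² + 9). Derivative: d/ds[s/(s² + 9)] = [(s² + 9) - s·2s]/(s² + 9)² = (9 - s²)/(s² + 9)². So L{t·cos(3t)} = -F'(s) = (s² - 9)/(s² + 9)². Then L{7·t·cos(3t)} = 7·(s² - 9)/(s² + 9)²

Final answer: 7·(s² - 9)/(s² + 9)²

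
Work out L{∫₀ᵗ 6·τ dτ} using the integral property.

L{∫₀ᵗ f(τ)dτ} = F(s)/s with f(t) = 6t. F(s) = 6/s^2, so L{∫₀ᵗ 6·τ dτ} = (6/s^2)/s = 6/s^3. (Check: ∫₀ᵗ 6·τ dτ = 6t^2/2.)

Final answer: 6/s^3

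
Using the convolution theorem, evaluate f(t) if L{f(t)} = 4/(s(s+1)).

4/(s(s+1)) = (4/s)·(1/(s+1)) = L{4}·L{e^(-t)}. By convolution, f(t) = 4*e^(-t) = ∫₀ᵗ 4·e^(-τ) dτ = 4·(1 - e^(-t))/1

Final answer: 4·(1 - e^(-t))/1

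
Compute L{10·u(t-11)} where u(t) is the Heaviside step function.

L{u(t-a)} = e^(-as)/s. Here a=11, so L{u(t-11)} = e^(-11s)/s, and L{10·u(t-11)} = 10·e^(-11s)/s

Final answer: 10·e^(-11s)/s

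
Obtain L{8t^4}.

L{t^n} = n!/s^(n+1). So L{8t^4} = 8·4!/s^5 = 192/s^5

Final answer: 192/s^5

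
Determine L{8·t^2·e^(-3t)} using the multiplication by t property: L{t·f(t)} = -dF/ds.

Using L{t^n·e^(at)} = n!/(s-a)^(n+1), L{t^2·e^(-3t)} = 2/(s+3)^3, so L{8·t^2·e^(-3t)} = 8·2/(s+3)^3 = 16/(s+3)^3

Final answer: 16/(s+3)^3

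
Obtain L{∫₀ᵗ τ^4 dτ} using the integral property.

L{∫₀ᵗ f(τ)dτ} = F(s)/s with f(t) = t^4. F(s) = 24/s^5, so L{∫₀ᵗ τ^4 dτ} = (24/s^5)/s = 24/s^6. (Check: ∫₀ᵗ τ^4 dτ = t^5/5.)

Final answer: 24/s^6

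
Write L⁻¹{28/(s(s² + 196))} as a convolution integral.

28/(s(s² + 196)) = (1/s)·(28/(s² + 196)) = L{1}·L{2·sin(14t)}. So f(t) = 1*(2·sin(14t)) = ∫₀ᵗ 2·sin(14τ) dτ

Final answer: ∫₀ᵗ 2·sin(14τ) dτ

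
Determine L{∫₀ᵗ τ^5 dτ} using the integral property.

L{∫₀ᵗ f(τ)dτ} = F(s)/s with f(t) = t^5. F(s) = 120/s^6, so L{∫₀ᵗ τ^5 dτ} = (120/s^6)/s = 120/s^7. (Check: ∫₀ᵗ τ^5 dτ = t^6/6.)

Final answer: 120/s^7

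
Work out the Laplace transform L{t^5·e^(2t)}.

L{t^n·e^(at)} = n!/(s-a)^(n+1), so L{t^5·e^(2t)} = 120/(s-2)^6

Final answer: 120/(s-2)^6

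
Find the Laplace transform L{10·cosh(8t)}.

L{cosh(ωt)} = s/(s² - ω²), so L{cosh(8t)} = s/(s² - 64). Then L{10·cosh(8t)} = 10·s/(s² - 64) = 10s/(s² - 64)

Final answer: 10s/(s² - 64)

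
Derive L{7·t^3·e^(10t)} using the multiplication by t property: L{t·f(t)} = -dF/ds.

Using L{t^n·e^(at)} = n!/(s-a)^(n+1), L{t^3·e^(10t)} = 6/(s-10)^4, so L{7·t^3·e^(10t)} = 7·6/(s-10)^4 = 42/(s-10)^4

Final answer: 42/(s-10)^4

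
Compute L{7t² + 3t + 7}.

L{7t² + 3t + 7} = 7·2/s³ + 3/s² + 7/s = 14/s³ + 3/s² + 7/s

Final answer: 14/s³ + 3/s² + 7/s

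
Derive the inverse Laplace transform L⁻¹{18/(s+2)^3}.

L⁻¹{n!/(s-a)^(n+1)} = t^n·e^(at) with n=2, a=-2. So L⁻¹{2/(s+2)^3} = t^2·e^(-2t), and L⁻¹{18/(s+2)^3} = (18/2)·t^2·e^(-2t) = 9·t^2·e^(-2t)

Final answer: 9·t^2·e^(-2t)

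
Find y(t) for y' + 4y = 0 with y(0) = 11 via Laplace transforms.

L{y'} + 4L{y} = 0. sY - 11 + 4Y = 0. Y(s+4) = 11. Y = 11/(s+4)

Final answer: y(t) = 11e^(-4t)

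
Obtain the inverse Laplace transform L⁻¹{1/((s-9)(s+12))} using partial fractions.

Decompose: A/(s-9) + B/(s+12). A = 1/21, B = -1/21. f(t) = (e^(9t) - e^(-12t))/21

Final answer: (e^(9t) - e^(-12t))/21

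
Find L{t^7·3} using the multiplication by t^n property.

L{3} = 3/s. d^1/ds^1[1/s] = -1/s². d^2/ds^2[1/s] = 2/s^3. d^3/ds^3[1/s] = -6/s^4. d^4/ds^4[1/s] = 24/s^5. d^5/ds^5[1/s] = -120/s^6. d^6/ds^6[1/s] = 720/s^7. d^7/ds^7[1/s] = -5040/s^8. So L{t^7} = (-1)^{7}·-5040/s^8 = 5040/s^8. Then L{t^7·3} = 3·5040/s^8 = 15120/s^8

Final answer: 15120/s^8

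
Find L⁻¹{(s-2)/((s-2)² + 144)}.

Using frequency shift: L⁻¹{(s-a)/((s-a)² + b²)} = e^(at)cos(bt). Here a=2, b=12

Final answer: e^(2t)·cos(12t)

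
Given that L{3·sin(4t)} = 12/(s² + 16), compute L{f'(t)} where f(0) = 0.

L{f'(t)} = s·F(s) - f(0) = s·12/(s² + 16) - 0 = 12s/(s² + 16)

Final answer: 12s/(s² + 16)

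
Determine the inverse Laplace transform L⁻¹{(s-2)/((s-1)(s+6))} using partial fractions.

Using partial fractions, f(t) = (-e^t + 8e^(-6t))/7

Final answer: (-e^t + 8e^(-6t))/7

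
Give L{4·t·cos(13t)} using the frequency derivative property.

L{cos(13t)} = s/(s² + 169). Derivative: d/ds[s/(s² + 169)] = [(s² + 169) - s·2s]/(s² + 169)² = (169 - s²)/(s² + 169)². So L{t·cos(13t)} = -F'(s) = (s² - 169)/(s² + 169)². Then L{4·t·cos(13t)} = 4·(s² - 169)/(s² + 169)²

Final answer: 4·(s² - 169)/(s² + 169)²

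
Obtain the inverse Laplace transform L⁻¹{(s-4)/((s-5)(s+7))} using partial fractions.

Using partial fractions, f(t) = (e^(5t) + 11e^(-7t))/12

Final answer: (e^(5t) + 11e^(-7t))/12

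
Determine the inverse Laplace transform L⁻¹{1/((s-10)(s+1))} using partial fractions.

Decompose: A/(s-10) + B/(s+1). A = 1/11, B = -1/11. f(t) = (e^(10t) - e^(-t))/11

Final answer: (e^(10t) - e^(-t))/11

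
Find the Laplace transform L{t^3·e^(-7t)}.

L{t^n·e^(at)} = n!/(s-a)^(n+1), so L{t^3·e^(-7t)} = 6/(s+7)^4

Final answer: 6/(s+7)^4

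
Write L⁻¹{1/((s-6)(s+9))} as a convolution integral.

1/((s-6)(s+9)) = (1/(s-6))·(1/(s+9)) = L{e^(6t)}·L{e^(-9t)}. So f(t) = e^(6t)*e^(-9t) = ∫₀ᵗ e^(6τ)·e^(-9(t-τ)) dτ

Final answer: ∫₀ᵗ e^(6τ)·e^(-9(t-τ)) dτ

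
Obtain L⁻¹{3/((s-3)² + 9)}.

Form: b/((s-a)² + b²) → e^(at)sin(bt). With a=3, b=3

Final answer: e^(3t)·sin(3t)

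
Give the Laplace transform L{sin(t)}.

L{sin(ωt)} = ω/(s² + ω²), so L{sin(t)} = 1/(s² + 1)

Final answer: 1/(s² + 1)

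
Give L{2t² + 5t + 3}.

L{2t² + 5t + 3} = 2·2/s³ + 5/s² + 3/s = 4/s³ + 5/s² + 3/s

Final answer: 4/s³ + 5/s² + 3/s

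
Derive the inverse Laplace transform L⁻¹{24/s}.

L⁻¹{c/s} = c, so L⁻¹{24/s} = 24

Final answer: 24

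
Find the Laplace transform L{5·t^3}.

L{t^n} = n!/s^(n+1), so L{t^3} = 6/s^4. Then L{5·t^3} = 5·6/s^4 = 30/s^4

Final answer: 30/s^4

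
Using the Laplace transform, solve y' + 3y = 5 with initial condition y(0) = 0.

sY + 3Y = 5/s. Y = 5/(s(s+3)). Partial fractions: Y = 5/3/s - 5/3/(s+3)

Final answer: y(t) = 5/3(1 - e^(-3t))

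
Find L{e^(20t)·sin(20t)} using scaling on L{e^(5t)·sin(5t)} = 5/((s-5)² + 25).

Scaling with a=4: L{e^(20t)·sin(20t)} = (1/4) · 5/((s/4-5)² + 25). Simplifying: 20/((s-20)² + 400)

Final answer: 20/((s-20)² + 400)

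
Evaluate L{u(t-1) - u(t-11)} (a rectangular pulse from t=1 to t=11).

L{u(t-a)} = e^(-as)/s. L{u(t-1) - u(t-11)} = (e^(-s) - e^(-11s))/s

Final answer: (e^(-s) - e^(-11s))/s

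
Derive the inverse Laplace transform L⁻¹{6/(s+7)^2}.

L⁻¹{n!/(s-a)^(n+1)} = t^n·e^(at) with n=1, a=-7. So L⁻¹{1/(s+7)^2} = t·e^(-7t), and L⁻¹{6/(s+7)^2} = (6/1)·t·e^(-7t) = 6·t·e^(-7t)

Final answer: 6·t·e^(-7t)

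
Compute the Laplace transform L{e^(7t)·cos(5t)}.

L{e^(at)·cos(ωt)} = (s-a)/((s-a)² + ω²), so L{e^(7t)·cos(5t)} = (s-7)/((s-7)² + 25)

Final answer: (s-7)/((s-7)² + 25)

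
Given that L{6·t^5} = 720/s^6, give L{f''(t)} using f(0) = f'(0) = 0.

L{f''(t)} = s²F(s) - sf(0) - f'(0) = s²·720/s^6 - 0 - 0 = 720/s^4

Final answer: 720/s^4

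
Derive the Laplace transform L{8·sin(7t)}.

L{sin(ωt)} = ω/(s² + ω²), so L{sin(7t)} = 7/(s² + 49). Then L{8·sin(7t)} = 8·7/(s² + 49) = 56/(s² + 49)

Final answer: 56/(s² + 49)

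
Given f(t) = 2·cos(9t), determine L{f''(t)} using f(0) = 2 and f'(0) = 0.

F(s) = 2s/(s² + 81). L{f''(t)} = s²F(s) - sf(0) - f'(0) = 2s³/(s² + 81) - 2s = (2s³ - 2s(s² + 81))/(s² + 81) = -162s/(s² + 81)

Final answer: -162s/(s² + 81)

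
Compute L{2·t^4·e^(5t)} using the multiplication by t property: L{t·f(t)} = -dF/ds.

Using L{t^n·e^(at)} = n!/(s-a)^(n+1), L{t^4·e^(5t)} = 24/(s-5)^5, so L{2·t^4·e^(5t)} = 2·24/(s-5)^5 = 48/(s-5)^5

Final answer: 48/(s-5)^5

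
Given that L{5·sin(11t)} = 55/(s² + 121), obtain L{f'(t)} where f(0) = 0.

L{f'(t)} = s·F(s) - f(0) = s·55/(s² + 121) - 0 = 55s/(s² + 121)

Final answer: 55s/(s² + 121)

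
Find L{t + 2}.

L{t + 2} = L{t} + 2·L{1} = 1/s² + 2/s

Final answer: 1/s² + 2/s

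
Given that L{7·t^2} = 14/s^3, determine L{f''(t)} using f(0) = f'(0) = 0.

L{f''(t)} = s²F(s) - sf(0) - f'(0) = s²·14/s^3 - 0 - 0 = 14/s

Final answer: 14/s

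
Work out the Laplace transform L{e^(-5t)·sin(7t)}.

L{e^(at)·sin(ωt)} = ω/((s-a)² + ω²), so L{e^(-5t)·sin(7t)} = 7/((s+5)² + 49)

Final answer: 7/((s+5)² + 49)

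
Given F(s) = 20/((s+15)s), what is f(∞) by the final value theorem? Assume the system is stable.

f(∞) = lim_{s→0} sF(s) = lim_{s→0} 20/(s+15) = 4/3

Final answer: 4/3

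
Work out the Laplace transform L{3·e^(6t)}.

L{e^(at)} = 1/(s-a), so L{e^(6t)} = 1/(s-6). Then L{3·e^(6t)} = 3/(s-6)

Final answer: 3/(s-6)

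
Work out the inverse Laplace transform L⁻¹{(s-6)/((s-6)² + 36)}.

Using frequency shift, L⁻¹{(s-6)/((s-6)² + 36)} = e^(6t)·cos(6t)

Final answer: e^(6t)·cos(6t)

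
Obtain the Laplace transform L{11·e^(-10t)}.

L{e^(at)} = 1/(s-a), so L{e^(-10t)} = 1/(s+10). Then L{11·e^(-10t)} = 11/(s+10)

Final answer: 11/(s+10)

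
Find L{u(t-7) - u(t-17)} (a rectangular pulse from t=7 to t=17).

L{u(t-a)} = e^(-as)/s. L{u(t-7) - u(t-17)} = (e^(-7s) - e^(-17s))/s

Final answer: (e^(-7s) - e^(-17s))/s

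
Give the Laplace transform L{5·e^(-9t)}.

L{e^(at)} = 1/(s-a), so L{e^(-9t)} = 1/(s+9). Then L{5·e^(-9t)} = 5/(s+9)

Final answer: 5/(s+9)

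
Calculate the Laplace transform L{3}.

L{3} = 3 · L{1} = 3/s

Final answer: 3/s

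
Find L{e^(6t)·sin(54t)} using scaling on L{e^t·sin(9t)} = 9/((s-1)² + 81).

Scaling with a=6: L{e^(6t)·sin(54t)} = (1/6) · 9/((s/6-1)² + 81). Simplifying: 54/((s-6)² + 2916)

Final answer: 54/((s-6)² + 2916)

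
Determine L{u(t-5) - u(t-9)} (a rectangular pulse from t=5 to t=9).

L{u(t-a)} = e^(-as)/s. L{u(t-5) - u(t-9)} = (e^(-5s) - e^(-9s))/s

Final answer: (e^(-5s) - e^(-9s))/s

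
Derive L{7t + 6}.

L{7t + 6} = 7·L{t} + 6·L{1} = 7/s² + 6/s

Final answer: 7/s² + 6/s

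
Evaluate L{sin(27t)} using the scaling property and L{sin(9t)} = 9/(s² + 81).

Using L{f(at)} = (1/a)F(s/a) with a=3: L{sin(27t)} = (1/3) · 9/((s/3)² + 81) = (1/3) · 9·9/(s² + 729) = 27/(s² + 729)

Final answer: 27/(s² + 729)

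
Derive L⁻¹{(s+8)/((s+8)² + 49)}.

Using frequency shift: L⁻¹{(s-a)/((s-a)² + b²)} = e^(at)cos(bt). Here a=-8, b=7

Final answer: e^(-8t)·cos(7t)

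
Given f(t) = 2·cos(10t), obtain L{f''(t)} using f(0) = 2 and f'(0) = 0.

F(s) = 2s/(s² + 100). L{f''(t)} = s²F(s) - sf(0) - f'(0) = 2s³/(s² + 100) - 2s = (2s³ - 2s(s² + 100))/(s² + 100) = -200s/(s² + 100)

Final answer: -200s/(s² + 100)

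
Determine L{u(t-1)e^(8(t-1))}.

u(t-a)f(t-a) with f(t)=e^(8t). L{e^(8t)} = 1/(s-8). By time shift: e^(-s)/(s-8)

Final answer: e^(-s)/(s-8)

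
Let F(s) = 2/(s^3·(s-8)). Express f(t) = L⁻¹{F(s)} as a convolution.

2/(s^3·(s-8)) = (2/s^3)·(1/(s-8)) = L{t^2}·L{e^(8t)}. So f(t) = t^2*e^(8t) = ∫₀ᵗ τ^2·e^(8(t-τ)) dτ

Final answer: ∫₀ᵗ τ^2·e^(8(t-τ)) dτ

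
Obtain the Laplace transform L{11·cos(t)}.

L{cos(ωt)} = s/(s² + ω²), so L{cos(t)} = s/(s² + 1). Then L{11·cos(t)} = 11·s/(s² + 1) = 11s/(s² + 1)

Final answer: 11s/(s² + 1)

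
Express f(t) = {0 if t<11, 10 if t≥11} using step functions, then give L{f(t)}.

f(t) = 10·u(t-11). L{u(t-11)} = e^(-11s)/s, so L{f(t)} = 10·e^(-11s)/s

Final answer: 10·e^(-11s)/s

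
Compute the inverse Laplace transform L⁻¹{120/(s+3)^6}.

L⁻¹{n!/(s-a)^(n+1)} = t^n·e^(at), so L⁻¹{120/(s+3)^6} = t^5·e^(-3t)

Final answer: t^5·e^(-3t)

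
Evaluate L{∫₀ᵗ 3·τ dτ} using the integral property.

L{∫₀ᵗ f(τ)dτ} = F(s)/s with f(t) = 3t. F(s) = 3/s^2, so L{∫₀ᵗ 3·τ dτ} = (3/s^2)/s = 3/s^3. (Check: ∫₀ᵗ 3·τ dτ = 3t^2/2.)

Final answer: 3/s^3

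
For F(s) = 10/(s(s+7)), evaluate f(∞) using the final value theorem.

f(∞) = lim_{s→0} s·10/(s(s+7)) = lim_{s→0} 10/(s+7) = 10/7 = 10/7

Final answer: 10/7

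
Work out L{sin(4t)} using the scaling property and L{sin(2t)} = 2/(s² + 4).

Using L{f(at)} = (1/a)F(s/a) with a=2: L{sin(4t)} = (1/2) · 2/((s/2)² + 4) = (1/2) · 2·4/(s² + 16) = 4/(s² + 16)

Final answer: 4/(s² + 16)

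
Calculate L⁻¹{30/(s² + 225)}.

This is the form c·a/(s² + a²) with a = 15, c = 2. L⁻¹ = 2·sin(15t)

Final answer: 2·sin(15t)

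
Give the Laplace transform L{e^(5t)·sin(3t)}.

L{e^(at)·sin(ωt)} = ω/((s-a)² + ω²), so L{e^(5t)·sin(3t)} = 3/((s-5)² + 9)

Final answer: 3/((s-5)² + 9)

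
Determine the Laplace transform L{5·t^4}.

L{t^n} = n!/s^(n+1), so L{t^4} = 24/s^5. Then L{5·t^4} = 5·24/s^5 = 120/s^5

Final answer: 120/s^5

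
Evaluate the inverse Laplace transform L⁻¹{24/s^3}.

L⁻¹{n!/s^(n+1)} = t^n with n=2. So L⁻¹{2/s^3} = t^2, and L⁻¹{24/s^3} = (24/2)·t^2 = 12·t^2

Final answer: 12·t^2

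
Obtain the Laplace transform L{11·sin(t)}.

L{sin(ωt)} = ω/(s² + ω²), so L{sin(t)} = 1/(s² + 1). Then L{11·sin(t)} = 11·1/(s² + 1) = 11/(s² + 1)

Final answer: 11/(s² + 1)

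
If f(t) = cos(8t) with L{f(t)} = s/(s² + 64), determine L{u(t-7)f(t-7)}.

Time shift theorem: L{u(t-a)f(t-a)} = e^(-as)F(s). Here a=7, F(s) = s/(s² + 64), so L{u(t-7)f(t-7)} = e^(-7s)·s/(s² + 64)

Final answer: e^(-7s)·s/(s² + 64)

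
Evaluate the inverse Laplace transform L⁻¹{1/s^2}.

L⁻¹{n!/s^(n+1)} = t^n with n=1. So L⁻¹{1/s^2} = t

Final answer: t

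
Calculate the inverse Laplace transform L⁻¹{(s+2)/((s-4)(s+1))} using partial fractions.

Using partial fractions, f(t) = (6e^(4t) - e^(-t))/5

Final answer: (6e^(4t) - e^(-t))/5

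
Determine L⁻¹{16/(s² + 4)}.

This is the form c·a/(s² + a²) with a = 2, c = 8. L⁻¹ = 8·sin(2t)

Final answer: 8·sin(2t)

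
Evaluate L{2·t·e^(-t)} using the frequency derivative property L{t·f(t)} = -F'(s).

L{e^(-t)} = 1/(s+1). By frequency derivative: L{t·e^(-t)} = -d/ds[1/(s+1)] = -(-1)/(s+1)² = 1/(s+1)². Then L{2·t·e^(-t)} = 2·1/(s+1)² = 2/(s+1)²

Final answer: 2/(s+1)²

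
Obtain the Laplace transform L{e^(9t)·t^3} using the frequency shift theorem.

L{e^(at)·t^n} = n!/(s-a)^(n+1), so L{e^(9t)·t^3} = 6/(s-9)^4

Final answer: 6/(s-9)^4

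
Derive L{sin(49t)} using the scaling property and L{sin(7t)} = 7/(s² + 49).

Using L{f(at)} = (1/a)F(s/a) with a=7: L{sin(49t)} = (1/7) · 7/((s/7)² + 49) = (1/7) · 7·49/(s² + 2401) = 49/(s² + 2401)

Final answer: 49/(s² + 2401)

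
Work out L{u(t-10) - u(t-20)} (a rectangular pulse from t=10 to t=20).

L{u(t-a)} = e^(-as)/s. L{u(t-10) - u(t-20)} = (e^(-10s) - e^(-20s))/s

Final answer: (e^(-10s) - e^(-20s))/s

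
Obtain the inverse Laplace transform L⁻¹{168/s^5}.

L⁻¹{n!/s^(n+1)} = t^n with n=4. So L⁻¹{24/s^5} = t^4, and L⁻¹{168/s^5} = (168/24)·t^4 = 7·t^4

Final answer: 7·t^4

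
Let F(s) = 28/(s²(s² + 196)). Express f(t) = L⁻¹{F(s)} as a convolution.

28/(s²(s² + 196)) = (1/s²)·(28/(s² + 196)) = L{t}·L{2·sin(14t)}. So f(t) = t*(2·sin(14t)) = ∫₀ᵗ 2τ·sin(14(t-τ)) dτ

Final answer: ∫₀ᵗ 2τ·sin(14(t-τ)) dτ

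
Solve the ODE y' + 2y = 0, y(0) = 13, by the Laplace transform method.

L{y'} + 2L{y} = 0. sY - 13 + 2Y = 0. Y(s+2) = 13. Y = 13/(s+2)

Final answer: y(t) = 13e^(-2t)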